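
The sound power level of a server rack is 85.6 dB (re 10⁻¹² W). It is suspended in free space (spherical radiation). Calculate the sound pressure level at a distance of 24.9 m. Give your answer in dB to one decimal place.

46.7 dB

Free-field spherical radiation: L_p = L_w − 10·log₁₀(4π·r²), r = 24.9 m.
4π·r² = 7791 m², 10·log₁₀ of that is 38.916 dB.
L_p = 85.6 − 38.916 = 46.68 dB.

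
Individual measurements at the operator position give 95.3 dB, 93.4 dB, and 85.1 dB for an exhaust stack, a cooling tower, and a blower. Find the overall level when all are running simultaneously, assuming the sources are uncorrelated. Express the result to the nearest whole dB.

98 dB

Incoherent sources combine by intensity addition: L_total = 10·log₁₀(Σ 10^(L_i/10)).
Σ 10^(L/10) = 10^(95.3/10) + 10^(93.4/10) + 10^(85.1/10) = 5.900e+09.
L_total = 10·log₁₀(5.900e+09) = 97.71 dB.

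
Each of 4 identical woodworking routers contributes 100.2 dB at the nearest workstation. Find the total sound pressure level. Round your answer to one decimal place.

106.2 dB

With 4 equal, uncorrelated contributions the intensity is 4× that of one unit, giving a rise of 10·log₁₀ 4.
L_total = 100.2 + 10·log₁₀(4) = 100.2 + 6.021 = 106.22 dB.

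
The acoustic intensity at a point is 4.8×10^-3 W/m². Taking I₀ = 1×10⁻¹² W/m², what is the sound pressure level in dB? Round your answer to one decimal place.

L = 10·log₁₀(I/I₀) = 10·log₁₀(4.8×10^-3/10⁻¹²) = 10·log₁₀(4.8×10^9).
L = 10·(0.6812 + 9) = 96.81 dB.

96.8 dB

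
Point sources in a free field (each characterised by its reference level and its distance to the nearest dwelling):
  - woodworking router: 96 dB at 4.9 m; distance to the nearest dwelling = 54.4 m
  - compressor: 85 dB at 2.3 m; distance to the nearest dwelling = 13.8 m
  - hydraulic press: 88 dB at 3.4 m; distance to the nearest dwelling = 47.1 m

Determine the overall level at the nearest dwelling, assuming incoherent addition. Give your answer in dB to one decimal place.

76.5 dB

Apply inverse-square spreading to bring every level to the receiver, then sum 10^(L/10).
woodworking router: 96 − 20·log₁₀(54.4/4.9) = 96 − 20.91 = 75.09 dB.
compressor: 85 − 20·log₁₀(13.8/2.3) = 85 − 15.56 = 69.44 dB.
hydraulic press: 88 − 20·log₁₀(47.1/3.4) = 88 − 22.83 = 65.17 dB.
Σ 10^(L/10) = 4.437e+07 → L_total = 10·log₁₀(4.437e+07) = 76.47 dB.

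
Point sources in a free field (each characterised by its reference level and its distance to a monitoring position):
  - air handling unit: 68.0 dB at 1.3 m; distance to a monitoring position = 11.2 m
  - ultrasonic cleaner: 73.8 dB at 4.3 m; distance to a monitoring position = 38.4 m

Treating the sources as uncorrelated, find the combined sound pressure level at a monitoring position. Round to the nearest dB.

First find each source's level at the receiver (point-source: −20·log₁₀(r/r_ref)), then combine on an intensity basis.
air handling unit: 68.0 − 20·log₁₀(11.2/1.3) = 68.0 − 18.71 = 49.29 dB.
ultrasonic cleaner: 73.8 − 20·log₁₀(38.4/4.3) = 73.8 − 19.02 = 54.78 dB.
Σ 10^(L/10) = 3.858e+05 → L_total = 10·log₁₀(3.858e+05) = 55.86 dB.

56 dB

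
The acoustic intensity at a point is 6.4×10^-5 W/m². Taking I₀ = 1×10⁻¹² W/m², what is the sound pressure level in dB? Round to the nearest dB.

Dividing by I₀ shifts the exponent by 12: I/I₀ = 6.4×10^7.
L = 10·(0.8062 + 7) = 78.06 dB.

78 dB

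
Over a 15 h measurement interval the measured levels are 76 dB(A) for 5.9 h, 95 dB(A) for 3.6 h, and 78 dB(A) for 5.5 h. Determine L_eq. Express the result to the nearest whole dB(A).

The energy average is taken in the linear domain: L_eq = 10·log₁₀[(Σ tᵢ·10^(Lᵢ/10))/T], T = 15 h.
Σ tᵢ·10^(Lᵢ/10) = 5.9·10^(76/10) + 3.6·10^(95/10) + 5.5·10^(78/10) = 1.197e+10.
L_eq = 10·log₁₀(1.197e+10/15) = 89.02 dB(A).

89 dB(A)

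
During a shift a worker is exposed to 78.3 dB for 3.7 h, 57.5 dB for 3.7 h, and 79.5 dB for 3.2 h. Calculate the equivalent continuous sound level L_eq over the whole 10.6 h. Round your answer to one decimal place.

77.1 dB

Weight each interval's intensity by its duration and average over T = 10.6 h:
Σ tᵢ·10^(Lᵢ/10) = 3.7·10^(78.3/10) + 3.7·10^(57.5/10) + 3.2·10^(79.5/10) = 5.374e+08.
L_eq = 10·log₁₀(5.374e+08/10.6) = 77.05 dB.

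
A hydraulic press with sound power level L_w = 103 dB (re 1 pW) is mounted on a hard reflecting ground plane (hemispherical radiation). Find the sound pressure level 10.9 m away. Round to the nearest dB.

The power spreads over a hemisphere of area 2π·r², so L_p = L_w − 10·log₁₀(2π·r²).
2π·r² = 746.5 m², 10·log₁₀ of that is 28.730 dB.
L_p = 103 − 28.730 = 74.27 dB.

74 dB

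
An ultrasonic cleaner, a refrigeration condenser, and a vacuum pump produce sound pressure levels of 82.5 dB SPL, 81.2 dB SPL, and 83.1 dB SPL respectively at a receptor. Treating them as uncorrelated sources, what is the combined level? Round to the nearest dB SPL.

87 dB SPL

Incoherent sources combine by intensity addition: L_total = 10·log₁₀(Σ 10^(L_i/10)).
Σ 10^(L/10) = 10^(82.5/10) + 10^(81.2/10) + 10^(83.1/10) = 5.138e+08.
L_total = 10·log₁₀(5.138e+08) = 87.11 dB SPL.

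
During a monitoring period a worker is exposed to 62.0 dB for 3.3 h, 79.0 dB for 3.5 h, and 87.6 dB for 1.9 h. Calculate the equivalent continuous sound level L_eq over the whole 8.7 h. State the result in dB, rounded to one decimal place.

The energy average is taken in the linear domain: L_eq = 10·log₁₀[(Σ tᵢ·10^(Lᵢ/10))/T], T = 8.7 h.
Σ tᵢ·10^(Lᵢ/10) = 3.3·10^(62.0/10) + 3.5·10^(79.0/10) + 1.9·10^(87.6/10) = 1.377e+09.
L_eq = 10·log₁₀(1.377e+09/8.7) = 81.99 dB.

82.0 dB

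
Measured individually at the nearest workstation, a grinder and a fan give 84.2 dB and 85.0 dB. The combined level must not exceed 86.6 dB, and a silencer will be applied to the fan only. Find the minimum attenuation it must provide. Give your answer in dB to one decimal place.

2.1 dB

Everything except the fan sums to 10^(84.2/10) = 2.630e+08 in linear terms, 84.20 dB.
To meet 86.6 dB overall, the treated fan may contribute at most 10^(86.6/10) − 2.630e+08 = 1.941e+08, i.e. 82.88 dB.
So the fan must be reduced from 85.0 to 82.88 dB: IL = 2.12 dB.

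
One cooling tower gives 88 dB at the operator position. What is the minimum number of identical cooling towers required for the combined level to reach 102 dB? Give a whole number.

26

Need L₁ + 10·log₁₀ N ≥ 102, i.e. log₁₀ N ≥ 1.40.
N ≥ 10^(14.0/10) = 25.119, so N = 26.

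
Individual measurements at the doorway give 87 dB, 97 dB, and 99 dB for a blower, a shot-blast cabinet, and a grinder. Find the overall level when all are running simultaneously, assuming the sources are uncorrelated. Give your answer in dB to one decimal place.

101.3 dB

Incoherent sources combine by intensity addition: L_total = 10·log₁₀(Σ 10^(L_i/10)).
Σ 10^(L/10) = 10^(87/10) + 10^(97/10) + 10^(99/10) = 1.346e+10.
L_total = 10·log₁₀(1.346e+10) = 101.29 dB.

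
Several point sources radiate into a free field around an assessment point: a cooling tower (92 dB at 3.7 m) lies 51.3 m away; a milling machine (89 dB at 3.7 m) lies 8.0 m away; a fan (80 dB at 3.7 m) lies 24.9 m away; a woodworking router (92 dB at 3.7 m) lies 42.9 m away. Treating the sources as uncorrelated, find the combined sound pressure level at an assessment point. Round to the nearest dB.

83 dB

First find each source's level at the receiver (point-source: −20·log₁₀(r/r_ref)), then combine on an intensity basis.
cooling tower: 92 − 20·log₁₀(51.3/3.7) = 92 − 22.84 = 69.16 dB.
milling machine: 89 − 20·log₁₀(8.0/3.7) = 89 − 6.70 = 82.30 dB.
fan: 80 − 20·log₁₀(24.9/3.7) = 80 − 16.56 = 63.44 dB.
woodworking router: 92 − 20·log₁₀(42.9/3.7) = 92 − 21.29 = 70.71 dB.
Σ 10^(L/10) = 1.922e+08 → L_total = 10·log₁₀(1.922e+08) = 82.84 dB.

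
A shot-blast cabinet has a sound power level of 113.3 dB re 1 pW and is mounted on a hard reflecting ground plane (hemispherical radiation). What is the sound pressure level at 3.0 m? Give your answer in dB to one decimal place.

95.8 dB

Free-field hemispherical radiation: L_p = L_w − 10·log₁₀(2π·r²), r = 3.0 m.
2π·r² = 56.55 m², 10·log₁₀ of that is 17.524 dB.
L_p = 113.3 − 17.524 = 95.78 dB.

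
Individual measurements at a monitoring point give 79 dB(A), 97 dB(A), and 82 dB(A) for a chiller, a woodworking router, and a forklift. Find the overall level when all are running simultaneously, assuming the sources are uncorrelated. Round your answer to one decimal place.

Incoherent sources combine by intensity addition: L_total = 10·log₁₀(Σ 10^(L_i/10)).
Σ 10^(L/10) = 10^(79/10) + 10^(97/10) + 10^(82/10) = 5.250e+09.
L_total = 10·log₁₀(5.250e+09) = 97.20 dB(A).

97.2 dB(A)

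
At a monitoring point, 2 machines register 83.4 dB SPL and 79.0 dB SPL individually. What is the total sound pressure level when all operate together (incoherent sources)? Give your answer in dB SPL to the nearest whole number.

85 dB SPL

For uncorrelated sources the intensities add, so convert each level to linear form, sum, and take 10·log₁₀ of the total.
Σ 10^(L/10) = 10^(83.4/10) + 10^(79.0/10) = 2.982e+08.
L_total = 10·log₁₀(2.982e+08) = 84.75 dB SPL.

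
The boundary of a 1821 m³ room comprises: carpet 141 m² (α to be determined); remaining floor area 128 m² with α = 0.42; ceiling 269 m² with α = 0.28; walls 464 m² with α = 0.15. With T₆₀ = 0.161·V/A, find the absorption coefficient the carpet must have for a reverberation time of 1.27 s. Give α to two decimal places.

0.23

From T₆₀ = 0.161·V/A, the target T₆₀ = 1.27 s needs A = 0.161·1821/1.27 = 230.85 m².
Absorption from the other surfaces = 128·0.42 + 269·0.28 + 464·0.15 = 198.68 m², so the carpet must supply 32.17 m² over 141 m².
α = 32.17/141 = 0.228.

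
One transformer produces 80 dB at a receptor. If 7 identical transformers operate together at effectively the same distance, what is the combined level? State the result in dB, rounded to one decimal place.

With 7 equal, uncorrelated contributions the intensity is 7× that of one unit, giving a rise of 10·log₁₀ 7.
L_total = 80 + 10·log₁₀(7) = 80 + 8.451 = 88.45 dB.

88.5 dB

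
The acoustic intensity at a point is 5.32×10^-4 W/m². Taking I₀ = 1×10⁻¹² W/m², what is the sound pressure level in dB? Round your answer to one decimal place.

87.3 dB

I/I₀ = 5.32×10^-4/10⁻¹² = 5.32×10^8, and L = 10·log₁₀(I/I₀).
L = 10·(0.7259 + 8) = 87.26 dB.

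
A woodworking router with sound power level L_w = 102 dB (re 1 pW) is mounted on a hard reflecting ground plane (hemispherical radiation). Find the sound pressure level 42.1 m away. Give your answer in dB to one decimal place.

Free-field hemispherical radiation: L_p = L_w − 10·log₁₀(2π·r²), r = 42.1 m.
2π·r² = 1.114e+04 m², 10·log₁₀ of that is 40.467 dB.
L_p = 102 − 40.467 = 61.53 dB.

61.5 dB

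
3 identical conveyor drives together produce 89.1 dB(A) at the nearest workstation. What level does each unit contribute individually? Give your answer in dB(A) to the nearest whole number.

For N identical incoherent sources L_total = L₁ + 10·log₁₀ N, so L₁ = 89.1 − 10·log₁₀(3) = 89.1 − 4.771.

84 dB(A)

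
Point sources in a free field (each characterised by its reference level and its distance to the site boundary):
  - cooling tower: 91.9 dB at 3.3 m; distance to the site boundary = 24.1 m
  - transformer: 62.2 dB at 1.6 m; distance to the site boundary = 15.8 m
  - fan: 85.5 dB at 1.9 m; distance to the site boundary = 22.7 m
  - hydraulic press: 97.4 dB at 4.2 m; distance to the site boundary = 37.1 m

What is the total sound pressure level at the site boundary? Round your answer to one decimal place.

Propagate each source to the receiver with L = L_ref − 20·log₁₀(r/r_ref), then add intensities.
cooling tower: 91.9 − 20·log₁₀(24.1/3.3) = 91.9 − 17.27 = 74.63 dB.
transformer: 62.2 − 20·log₁₀(15.8/1.6) = 62.2 − 19.89 = 42.31 dB.
fan: 85.5 − 20·log₁₀(22.7/1.9) = 85.5 − 21.55 = 63.95 dB.
hydraulic press: 97.4 − 20·log₁₀(37.1/4.2) = 97.4 − 18.92 = 78.48 dB.
Σ 10^(L/10) = 1.020e+08 → L_total = 10·log₁₀(1.020e+08) = 80.08 dB.

80.1 dB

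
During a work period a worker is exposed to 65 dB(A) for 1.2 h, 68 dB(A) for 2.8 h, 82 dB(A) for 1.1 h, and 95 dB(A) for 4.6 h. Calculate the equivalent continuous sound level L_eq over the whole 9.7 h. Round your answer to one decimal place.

Weight each interval's intensity by its duration and average over T = 9.7 h:
Σ tᵢ·10^(Lᵢ/10) = 1.2·10^(65/10) + 2.8·10^(68/10) + 1.1·10^(82/10) + 4.6·10^(95/10) = 1.474e+10.
L_eq = 10·log₁₀(1.474e+10/9.7) = 91.82 dB(A).

91.8 dB(A)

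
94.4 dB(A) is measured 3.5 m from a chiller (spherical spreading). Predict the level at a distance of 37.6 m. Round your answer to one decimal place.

73.8 dB(A)

For a point source, L₂ = L₁ − 20·log₁₀(r₂/r₁).
L₂ = 94.4 − 20·log₁₀(37.6/3.5) = 94.4 − 20.622 = 73.78 dB(A).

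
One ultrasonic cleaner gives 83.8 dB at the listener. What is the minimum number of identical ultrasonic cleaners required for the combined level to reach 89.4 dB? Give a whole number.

4

N identical sources give L₁ + 10·log₁₀ N, so require 10·log₁₀ N ≥ 89.4 − 83.8 = 5.6 dB.
N ≥ 10^(5.6/10) = 3.631, so N = 4.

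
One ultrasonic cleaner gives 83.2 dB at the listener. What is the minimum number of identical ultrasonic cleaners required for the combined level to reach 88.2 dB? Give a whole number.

4

The shortfall is 88.2 − 83.2 = 5.0 dB, and N units add 10·log₁₀ N, so need 10·log₁₀ N ≥ 5.0.
N ≥ 10^(5.0/10) = 3.162, so N = 4.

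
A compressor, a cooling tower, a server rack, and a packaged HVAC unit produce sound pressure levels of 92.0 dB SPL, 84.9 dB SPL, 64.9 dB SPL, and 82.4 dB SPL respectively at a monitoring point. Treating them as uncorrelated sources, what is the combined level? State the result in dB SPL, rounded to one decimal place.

93.2 dB SPL

Incoherent sources combine by intensity addition: L_total = 10·log₁₀(Σ 10^(L_i/10)).
Σ 10^(L/10) = 10^(92.0/10) + 10^(84.9/10) + 10^(64.9/10) + 10^(82.4/10) = 2.071e+09.
L_total = 10·log₁₀(2.071e+09) = 93.16 dB SPL.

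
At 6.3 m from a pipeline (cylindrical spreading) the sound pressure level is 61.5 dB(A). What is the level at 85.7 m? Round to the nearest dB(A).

50 dB(A)

Line-source attenuation: ΔL = 10·log₁₀(r₂/r₁) = 10·log₁₀(85.7/6.3) = 11.336 dB.
L₂ = 61.5 − 10·log₁₀(85.7/6.3) = 61.5 − 11.336 = 50.16 dB(A).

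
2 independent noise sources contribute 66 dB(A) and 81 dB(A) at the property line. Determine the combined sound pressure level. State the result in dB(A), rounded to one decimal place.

For uncorrelated sources the intensities add, so convert each level to linear form, sum, and take 10·log₁₀ of the total.
Σ 10^(L/10) = 10^(66/10) + 10^(81/10) = 1.299e+08.
L_total = 10·log₁₀(1.299e+08) = 81.14 dB(A).

81.1 dB(A)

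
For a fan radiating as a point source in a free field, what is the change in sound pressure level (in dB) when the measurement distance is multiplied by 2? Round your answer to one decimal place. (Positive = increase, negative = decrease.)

-6.0 dB

With spherical spreading the level changes by −20·log₁₀(r₂/r₁).
ΔL = −20·log₁₀(2) = -6.02 dB.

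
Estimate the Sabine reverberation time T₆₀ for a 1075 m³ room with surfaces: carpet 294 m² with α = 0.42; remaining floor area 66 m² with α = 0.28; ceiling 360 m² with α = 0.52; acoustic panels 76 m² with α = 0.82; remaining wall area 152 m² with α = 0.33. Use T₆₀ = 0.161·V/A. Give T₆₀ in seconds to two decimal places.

A = Σ Sᵢαᵢ = 294·0.42 + 66·0.28 + 360·0.52 + 76·0.82 + 152·0.33 = 441.64 m².
T₆₀ = 0.161·V/A = 0.161·1075/441.64 = 0.392 s.

0.39 s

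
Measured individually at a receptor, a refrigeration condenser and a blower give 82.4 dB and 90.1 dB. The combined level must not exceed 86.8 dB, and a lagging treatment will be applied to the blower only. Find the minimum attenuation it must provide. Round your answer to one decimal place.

The untreated sources together contribute 10^(82.4/10) = 1.738e+08, i.e. 82.40 dB.
To meet 86.8 dB overall, the treated blower may contribute at most 10^(86.8/10) − 1.738e+08 = 3.049e+08, i.e. 84.84 dB.
So the blower must be reduced from 90.1 to 84.84 dB: IL = 5.26 dB.

5.3 dB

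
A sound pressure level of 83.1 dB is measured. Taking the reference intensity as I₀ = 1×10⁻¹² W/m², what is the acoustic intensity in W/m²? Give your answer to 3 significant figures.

I = I₀·10^(L/10) = 10⁻¹² × 10^(83.1/10) = 10^(-3.690).

0.000204 W/m²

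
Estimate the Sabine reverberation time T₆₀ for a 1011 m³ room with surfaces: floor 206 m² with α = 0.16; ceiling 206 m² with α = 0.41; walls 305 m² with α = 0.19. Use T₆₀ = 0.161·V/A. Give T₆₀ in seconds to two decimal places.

0.93 s

Total absorption A = 206·0.16 + 206·0.41 + 305·0.19 = 175.37 m² sabins.
T₆₀ = 0.161·V/A = 0.161·1011/175.37 = 0.928 s.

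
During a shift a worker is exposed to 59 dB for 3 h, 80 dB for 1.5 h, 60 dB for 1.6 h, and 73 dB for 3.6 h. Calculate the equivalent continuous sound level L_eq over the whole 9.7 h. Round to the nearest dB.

Weight each interval's intensity by its duration and average over T = 9.7 h:
Σ tᵢ·10^(Lᵢ/10) = 3·10^(59/10) + 1.5·10^(80/10) + 1.6·10^(60/10) + 3.6·10^(73/10) = 2.258e+08.
L_eq = 10·log₁₀(2.258e+08/9.7) = 73.67 dB.

74 dB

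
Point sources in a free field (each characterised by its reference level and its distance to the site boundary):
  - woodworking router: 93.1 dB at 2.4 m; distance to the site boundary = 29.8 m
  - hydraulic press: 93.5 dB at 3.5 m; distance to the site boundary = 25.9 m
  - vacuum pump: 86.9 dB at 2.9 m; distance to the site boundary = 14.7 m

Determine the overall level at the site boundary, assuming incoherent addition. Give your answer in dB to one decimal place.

78.6 dB

Apply inverse-square spreading to bring every level to the receiver, then sum 10^(L/10).
woodworking router: 93.1 − 20·log₁₀(29.8/2.4) = 93.1 − 21.88 = 71.22 dB.
hydraulic press: 93.5 − 20·log₁₀(25.9/3.5) = 93.5 − 17.38 = 76.12 dB.
vacuum pump: 86.9 − 20·log₁₀(14.7/2.9) = 86.9 − 14.10 = 72.80 dB.
Σ 10^(L/10) = 7.319e+07 → L_total = 10·log₁₀(7.319e+07) = 78.64 dB.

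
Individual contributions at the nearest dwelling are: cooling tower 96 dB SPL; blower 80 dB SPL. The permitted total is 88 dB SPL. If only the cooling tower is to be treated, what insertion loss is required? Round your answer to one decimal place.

8.7 dB

Fixed contribution from the other source: Σ 10^(L/10) = 10^(80/10) = 1.000e+08 (80.00 dB SPL).
To meet 88 dB SPL overall, the treated cooling tower may contribute at most 10^(88/10) − 1.000e+08 = 5.310e+08, i.e. 87.25 dB SPL.
So the cooling tower must be reduced from 96 to 87.25 dB SPL: IL = 8.75 dB.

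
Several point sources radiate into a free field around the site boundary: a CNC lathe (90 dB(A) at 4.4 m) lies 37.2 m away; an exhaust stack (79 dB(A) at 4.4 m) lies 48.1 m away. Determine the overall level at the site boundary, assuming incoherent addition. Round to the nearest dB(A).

72 dB(A)

Propagate each source to the receiver with L = L_ref − 20·log₁₀(r/r_ref), then add intensities.
CNC lathe: 90 − 20·log₁₀(37.2/4.4) = 90 − 18.54 = 71.46 dB(A).
exhaust stack: 79 − 20·log₁₀(48.1/4.4) = 79 − 20.77 = 58.23 dB(A).
Σ 10^(L/10) = 1.465e+07 → L_total = 10·log₁₀(1.465e+07) = 71.66 dB(A).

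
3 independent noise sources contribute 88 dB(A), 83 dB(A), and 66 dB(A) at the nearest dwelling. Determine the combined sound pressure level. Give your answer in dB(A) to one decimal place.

For uncorrelated sources the intensities add, so convert each level to linear form, sum, and take 10·log₁₀ of the total.
Σ 10^(L/10) = 10^(88/10) + 10^(83/10) + 10^(66/10) = 8.345e+08.
L_total = 10·log₁₀(8.345e+08) = 89.21 dB(A).

89.2 dB(A)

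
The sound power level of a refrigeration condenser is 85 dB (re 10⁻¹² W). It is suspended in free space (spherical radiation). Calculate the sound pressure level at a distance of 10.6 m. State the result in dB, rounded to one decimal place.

53.5 dB

Free-field spherical radiation: L_p = L_w − 10·log₁₀(4π·r²), r = 10.6 m.
4π·r² = 1412 m², 10·log₁₀ of that is 31.498 dB.
L_p = 85 − 31.498 = 53.50 dB.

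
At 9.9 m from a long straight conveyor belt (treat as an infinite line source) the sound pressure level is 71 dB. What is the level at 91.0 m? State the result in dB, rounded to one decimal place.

61.4 dB

Cylindrical spreading from a line source gives a 10·log₁₀(r₂/r₁) drop.
L₂ = 71 − 10·log₁₀(91.0/9.9) = 71 − 9.634 = 61.37 dB.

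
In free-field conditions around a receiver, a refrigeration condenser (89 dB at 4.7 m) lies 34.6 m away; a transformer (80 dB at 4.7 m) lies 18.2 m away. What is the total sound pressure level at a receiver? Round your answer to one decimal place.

73.3 dB

First find each source's level at the receiver (point-source: −20·log₁₀(r/r_ref)), then combine on an intensity basis.
refrigeration condenser: 89 − 20·log₁₀(34.6/4.7) = 89 − 17.34 = 71.66 dB.
transformer: 80 − 20·log₁₀(18.2/4.7) = 80 − 11.76 = 68.24 dB.
Σ 10^(L/10) = 2.133e+07 → L_total = 10·log₁₀(2.133e+07) = 73.29 dB.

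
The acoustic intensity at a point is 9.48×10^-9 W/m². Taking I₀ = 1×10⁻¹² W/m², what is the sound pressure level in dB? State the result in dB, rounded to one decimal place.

39.8 dB

L = 10·log₁₀(I/I₀) = 10·log₁₀(9.48×10^-9/10⁻¹²) = 10·log₁₀(9.48×10^3).
L = 10·(0.9768 + 3) = 39.77 dB.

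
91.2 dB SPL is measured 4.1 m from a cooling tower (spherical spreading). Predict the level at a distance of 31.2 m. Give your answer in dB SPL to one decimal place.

73.6 dB SPL

Spherical spreading from a point source gives a 20·log₁₀(r₂/r₁) drop.
L₂ = 91.2 − 20·log₁₀(31.2/4.1) = 91.2 − 17.627 = 73.57 dB SPL.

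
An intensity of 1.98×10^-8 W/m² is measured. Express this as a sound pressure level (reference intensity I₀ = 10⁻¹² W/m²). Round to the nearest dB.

Dividing by I₀ shifts the exponent by 12: I/I₀ = 1.98×10^4.
L = 10·(0.2967 + 4) = 42.97 dB.

43 dB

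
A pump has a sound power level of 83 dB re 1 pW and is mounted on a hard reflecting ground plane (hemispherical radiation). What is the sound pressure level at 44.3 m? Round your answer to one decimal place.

The power spreads over a hemisphere of area 2π·r², so L_p = L_w − 10·log₁₀(2π·r²).
2π·r² = 1.233e+04 m², 10·log₁₀ of that is 40.910 dB.
L_p = 83 − 40.910 = 42.09 dB.

42.1 dB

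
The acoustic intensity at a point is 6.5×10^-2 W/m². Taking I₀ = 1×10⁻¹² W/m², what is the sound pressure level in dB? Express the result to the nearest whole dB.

108 dB

L = 10·log₁₀(I/I₀) = 10·log₁₀(6.5×10^-2/10⁻¹²) = 10·log₁₀(6.5×10^10).
L = 10·(0.8129 + 10) = 108.13 dB.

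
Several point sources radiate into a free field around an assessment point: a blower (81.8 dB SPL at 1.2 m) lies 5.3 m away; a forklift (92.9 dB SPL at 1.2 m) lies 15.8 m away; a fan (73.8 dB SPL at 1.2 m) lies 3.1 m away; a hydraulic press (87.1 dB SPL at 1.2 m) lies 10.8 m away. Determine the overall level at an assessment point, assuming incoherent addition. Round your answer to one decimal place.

74.6 dB SPL

Apply inverse-square spreading to bring every level to the receiver, then sum 10^(L/10).
blower: 81.8 − 20·log₁₀(5.3/1.2) = 81.8 − 12.90 = 68.90 dB SPL.
forklift: 92.9 − 20·log₁₀(15.8/1.2) = 92.9 − 22.39 = 70.51 dB SPL.
fan: 73.8 − 20·log₁₀(3.1/1.2) = 73.8 − 8.24 = 65.56 dB SPL.
hydraulic press: 87.1 − 20·log₁₀(10.8/1.2) = 87.1 − 19.08 = 68.02 dB SPL.
Σ 10^(L/10) = 2.893e+07 → L_total = 10·log₁₀(2.893e+07) = 74.61 dB SPL.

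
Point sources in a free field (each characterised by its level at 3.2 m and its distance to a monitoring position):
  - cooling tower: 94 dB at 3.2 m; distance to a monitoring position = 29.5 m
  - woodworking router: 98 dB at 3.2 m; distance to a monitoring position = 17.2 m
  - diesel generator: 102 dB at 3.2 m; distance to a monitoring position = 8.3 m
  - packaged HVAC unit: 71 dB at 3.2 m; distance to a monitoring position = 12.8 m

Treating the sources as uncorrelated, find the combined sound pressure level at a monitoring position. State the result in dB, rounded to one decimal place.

94.2 dB

Propagate each source to the receiver with L = L_ref − 20·log₁₀(r/r_ref), then add intensities.
cooling tower: 94 − 20·log₁₀(29.5/3.2) = 94 − 19.29 = 74.71 dB.
woodworking router: 98 − 20·log₁₀(17.2/3.2) = 98 − 14.61 = 83.39 dB.
diesel generator: 102 − 20·log₁₀(8.3/3.2) = 102 − 8.28 = 93.72 dB.
packaged HVAC unit: 71 − 20·log₁₀(12.8/3.2) = 71 − 12.04 = 58.96 dB.
Σ 10^(L/10) = 2.605e+09 → L_total = 10·log₁₀(2.605e+09) = 94.16 dB.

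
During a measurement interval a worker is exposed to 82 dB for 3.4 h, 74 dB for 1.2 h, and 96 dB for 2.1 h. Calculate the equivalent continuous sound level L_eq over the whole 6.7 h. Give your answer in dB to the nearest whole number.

Weight each interval's intensity by its duration and average over T = 6.7 h:
Σ tᵢ·10^(Lᵢ/10) = 3.4·10^(82/10) + 1.2·10^(74/10) + 2.1·10^(96/10) = 8.929e+09.
L_eq = 10·log₁₀(8.929e+09/6.7) = 91.25 dB.

91 dB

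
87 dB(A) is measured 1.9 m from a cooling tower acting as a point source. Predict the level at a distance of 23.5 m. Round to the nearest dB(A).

65 dB(A)

For a point source, L₂ = L₁ − 20·log₁₀(r₂/r₁).
L₂ = 87 − 20·log₁₀(23.5/1.9) = 87 − 21.846 = 65.15 dB(A).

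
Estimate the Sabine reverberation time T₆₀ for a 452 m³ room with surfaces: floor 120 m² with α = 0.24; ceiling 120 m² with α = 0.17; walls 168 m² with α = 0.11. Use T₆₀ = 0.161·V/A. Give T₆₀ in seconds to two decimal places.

Summing Sᵢαᵢ: 120·0.24 + 120·0.17 + 168·0.11 = 67.68 m².
T₆₀ = 0.161 × 452 / 67.68 = 1.075 s.

1.08 s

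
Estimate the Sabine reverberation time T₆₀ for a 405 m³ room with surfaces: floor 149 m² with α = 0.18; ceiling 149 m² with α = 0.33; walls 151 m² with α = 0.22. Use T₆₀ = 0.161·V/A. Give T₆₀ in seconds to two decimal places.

0.60 s

A = Σ Sᵢαᵢ = 149·0.18 + 149·0.33 + 151·0.22 = 109.21 m².
T₆₀ = 0.161·V/A = 0.161·405/109.21 = 0.597 s.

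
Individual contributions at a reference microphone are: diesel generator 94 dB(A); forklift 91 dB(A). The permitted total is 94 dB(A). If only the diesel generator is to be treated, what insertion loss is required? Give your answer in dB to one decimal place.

The untreated sources together contribute 10^(91/10) = 1.259e+09, i.e. 91.00 dB(A).
The limit corresponds to 10^(94/10) = 2.512e+09; subtracting the fixed part leaves 1.253e+09 for the diesel generator, i.e. 90.98 dB(A).
Required insertion loss = 94 − 90.98 = 3.02 dB.

3.0 dB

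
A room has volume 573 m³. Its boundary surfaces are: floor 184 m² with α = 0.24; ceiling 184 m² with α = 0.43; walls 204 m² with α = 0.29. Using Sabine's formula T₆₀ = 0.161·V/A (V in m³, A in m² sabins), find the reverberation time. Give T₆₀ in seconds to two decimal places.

A = Σ Sᵢαᵢ = 184·0.24 + 184·0.43 + 204·0.29 = 182.44 m².
T₆₀ = 0.161 × 573 / 182.44 = 0.506 s.

0.51 s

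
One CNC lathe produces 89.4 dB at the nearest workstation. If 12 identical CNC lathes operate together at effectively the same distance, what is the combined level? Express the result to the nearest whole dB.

L_total = L₁ + 10·log₁₀ N for N identical incoherent sources.
L_total = 89.4 + 10·log₁₀(12) = 89.4 + 10.792 = 100.19 dB.

100 dB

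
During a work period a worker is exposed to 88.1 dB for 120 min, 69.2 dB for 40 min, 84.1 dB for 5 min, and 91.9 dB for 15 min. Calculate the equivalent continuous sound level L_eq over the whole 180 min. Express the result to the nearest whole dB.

L_eq = 10·log₁₀[(1/T)·Σ tᵢ·10^(Lᵢ/10)] with T = 180 min.
Σ tᵢ·10^(Lᵢ/10) = 120·10^(88.1/10) + 40·10^(69.2/10) + 5·10^(84.1/10) + 15·10^(91.9/10) = 1.023e+11.
L_eq = 10·log₁₀(1.023e+11/180) = 87.55 dB.

88 dB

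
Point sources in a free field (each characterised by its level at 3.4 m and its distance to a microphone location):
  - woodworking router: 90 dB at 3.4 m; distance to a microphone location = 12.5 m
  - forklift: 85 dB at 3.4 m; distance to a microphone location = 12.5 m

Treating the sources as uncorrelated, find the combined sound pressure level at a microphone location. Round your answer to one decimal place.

79.9 dB

First find each source's level at the receiver (point-source: −20·log₁₀(r/r_ref)), then combine on an intensity basis.
woodworking router: 90 − 20·log₁₀(12.5/3.4) = 90 − 11.31 = 78.69 dB.
forklift: 85 − 20·log₁₀(12.5/3.4) = 85 − 11.31 = 73.69 dB.
Σ 10^(L/10) = 9.738e+07 → L_total = 10·log₁₀(9.738e+07) = 79.88 dB.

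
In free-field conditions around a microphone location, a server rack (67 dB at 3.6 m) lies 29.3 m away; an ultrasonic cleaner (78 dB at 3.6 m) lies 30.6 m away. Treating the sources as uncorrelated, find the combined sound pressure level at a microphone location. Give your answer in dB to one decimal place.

Apply inverse-square spreading to bring every level to the receiver, then sum 10^(L/10).
server rack: 67 − 20·log₁₀(29.3/3.6) = 67 − 18.21 = 48.79 dB.
ultrasonic cleaner: 78 − 20·log₁₀(30.6/3.6) = 78 − 18.59 = 59.41 dB.
Σ 10^(L/10) = 9.490e+05 → L_total = 10·log₁₀(9.490e+05) = 59.77 dB.

59.8 dB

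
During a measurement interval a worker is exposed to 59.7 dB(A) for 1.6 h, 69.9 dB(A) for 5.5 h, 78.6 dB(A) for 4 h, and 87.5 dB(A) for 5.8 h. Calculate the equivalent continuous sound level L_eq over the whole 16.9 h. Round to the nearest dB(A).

83 dB(A)

Weight each interval's intensity by its duration and average over T = 16.9 h:
Σ tᵢ·10^(Lᵢ/10) = 1.6·10^(59.7/10) + 5.5·10^(69.9/10) + 4·10^(78.6/10) + 5.8·10^(87.5/10) = 3.607e+09.
L_eq = 10·log₁₀(3.607e+09/16.9) = 83.29 dB(A).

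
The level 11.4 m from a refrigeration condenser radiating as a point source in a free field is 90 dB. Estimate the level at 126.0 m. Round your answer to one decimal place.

69.1 dB

Point-source attenuation: ΔL = 20·log₁₀(r₂/r₁) = 20·log₁₀(126.0/11.4) = 20.869 dB.
L₂ = 90 − 20·log₁₀(126.0/11.4) = 90 − 20.869 = 69.13 dB.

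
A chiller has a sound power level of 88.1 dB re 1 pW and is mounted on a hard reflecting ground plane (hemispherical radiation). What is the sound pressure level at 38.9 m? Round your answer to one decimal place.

48.3 dB

The power spreads over a hemisphere of area 2π·r², so L_p = L_w − 10·log₁₀(2π·r²).
2π·r² = 9508 m², 10·log₁₀ of that is 39.781 dB.
L_p = 88.1 − 39.781 = 48.32 dB.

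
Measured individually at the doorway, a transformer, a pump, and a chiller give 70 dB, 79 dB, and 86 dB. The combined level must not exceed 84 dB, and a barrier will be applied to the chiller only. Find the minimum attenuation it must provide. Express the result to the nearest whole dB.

Fixed contribution from the other sources: Σ 10^(L/10) = 10^(70/10) + 10^(79/10) = 8.943e+07 (79.51 dB).
To meet 84 dB overall, the treated chiller may contribute at most 10^(84/10) − 8.943e+07 = 1.618e+08, i.e. 82.09 dB.
Required insertion loss = 86 − 82.09 = 3.91 dB.

4 dB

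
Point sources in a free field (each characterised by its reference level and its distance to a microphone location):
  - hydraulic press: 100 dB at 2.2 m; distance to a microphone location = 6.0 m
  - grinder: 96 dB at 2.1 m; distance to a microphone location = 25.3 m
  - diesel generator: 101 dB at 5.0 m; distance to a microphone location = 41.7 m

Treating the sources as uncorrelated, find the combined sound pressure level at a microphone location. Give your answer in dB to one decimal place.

Apply inverse-square spreading to bring every level to the receiver, then sum 10^(L/10).
hydraulic press: 100 − 20·log₁₀(6.0/2.2) = 100 − 8.71 = 91.29 dB.
grinder: 96 − 20·log₁₀(25.3/2.1) = 96 − 21.62 = 74.38 dB.
diesel generator: 101 − 20·log₁₀(41.7/5.0) = 101 − 18.42 = 82.58 dB.
Σ 10^(L/10) = 1.553e+09 → L_total = 10·log₁₀(1.553e+09) = 91.91 dB.

91.9 dB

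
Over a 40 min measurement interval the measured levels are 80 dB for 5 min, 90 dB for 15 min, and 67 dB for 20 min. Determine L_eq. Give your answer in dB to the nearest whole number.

L_eq = 10·log₁₀[(1/T)·Σ tᵢ·10^(Lᵢ/10)] with T = 40 min.
Σ tᵢ·10^(Lᵢ/10) = 5·10^(80/10) + 15·10^(90/10) + 20·10^(67/10) = 1.560e+10.
L_eq = 10·log₁₀(1.560e+10/40) = 85.91 dB.

86 dB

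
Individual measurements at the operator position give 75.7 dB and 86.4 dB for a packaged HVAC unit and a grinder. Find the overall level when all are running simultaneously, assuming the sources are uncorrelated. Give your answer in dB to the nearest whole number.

Incoherent sources combine by intensity addition: L_total = 10·log₁₀(Σ 10^(L_i/10)).
Σ 10^(L/10) = 10^(75.7/10) + 10^(86.4/10) = 4.737e+08.
L_total = 10·log₁₀(4.737e+08) = 86.75 dB.

87 dB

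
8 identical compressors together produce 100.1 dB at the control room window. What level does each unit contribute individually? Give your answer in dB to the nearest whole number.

91 dB

8 equal contributions raise the level by 10·log₁₀ 8 = 9.031 dB, so each unit alone gives 100.1 − 9.031.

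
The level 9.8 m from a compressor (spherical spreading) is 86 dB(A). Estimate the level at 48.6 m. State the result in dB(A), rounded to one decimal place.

72.1 dB(A)

Spherical spreading from a point source gives a 20·log₁₀(r₂/r₁) drop.
L₂ = 86 − 20·log₁₀(48.6/9.8) = 86 − 13.908 = 72.09 dB(A).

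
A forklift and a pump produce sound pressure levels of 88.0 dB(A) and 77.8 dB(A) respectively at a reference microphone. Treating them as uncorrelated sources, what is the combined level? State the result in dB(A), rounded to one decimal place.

Incoherent sources combine by intensity addition: L_total = 10·log₁₀(Σ 10^(L_i/10)).
Σ 10^(L/10) = 10^(88.0/10) + 10^(77.8/10) = 6.912e+08.
L_total = 10·log₁₀(6.912e+08) = 88.40 dB(A).

88.4 dB(A)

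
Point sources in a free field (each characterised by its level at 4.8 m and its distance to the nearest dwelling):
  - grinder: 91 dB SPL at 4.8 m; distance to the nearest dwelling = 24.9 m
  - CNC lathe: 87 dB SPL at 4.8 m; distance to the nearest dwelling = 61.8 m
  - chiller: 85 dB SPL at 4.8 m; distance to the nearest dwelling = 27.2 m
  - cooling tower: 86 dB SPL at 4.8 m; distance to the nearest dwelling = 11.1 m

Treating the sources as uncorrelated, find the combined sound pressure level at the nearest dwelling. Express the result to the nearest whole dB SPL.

81 dB SPL

First find each source's level at the receiver (point-source: −20·log₁₀(r/r_ref)), then combine on an intensity basis.
grinder: 91 − 20·log₁₀(24.9/4.8) = 91 − 14.30 = 76.70 dB SPL.
CNC lathe: 87 − 20·log₁₀(61.8/4.8) = 87 − 22.19 = 64.81 dB SPL.
chiller: 85 − 20·log₁₀(27.2/4.8) = 85 − 15.07 = 69.93 dB SPL.
cooling tower: 86 − 20·log₁₀(11.1/4.8) = 86 − 7.28 = 78.72 dB SPL.
Σ 10^(L/10) = 1.341e+08 → L_total = 10·log₁₀(1.341e+08) = 81.27 dB SPL.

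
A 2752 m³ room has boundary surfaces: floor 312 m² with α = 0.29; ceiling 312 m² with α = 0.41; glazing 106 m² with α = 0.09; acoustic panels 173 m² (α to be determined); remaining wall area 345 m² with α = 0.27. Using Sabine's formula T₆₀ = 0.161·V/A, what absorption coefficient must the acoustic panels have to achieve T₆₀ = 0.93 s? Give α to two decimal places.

Required total absorption A = 0.161·2752/0.93 = 476.42 m².
Absorption from the other surfaces = 312·0.29 + 312·0.41 + 106·0.09 + 345·0.27 = 321.09 m², so the acoustic panels must supply 155.33 m² over 173 m².
α = 155.33/173 = 0.898.

0.90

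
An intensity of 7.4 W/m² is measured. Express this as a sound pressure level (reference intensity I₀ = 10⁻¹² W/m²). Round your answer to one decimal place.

L = 10·log₁₀(I/I₀) = 10·log₁₀(7.4/10⁻¹²) = 10·log₁₀(7.4×10^12).
L = 10·(0.8692 + 12) = 128.69 dB.

128.7 dB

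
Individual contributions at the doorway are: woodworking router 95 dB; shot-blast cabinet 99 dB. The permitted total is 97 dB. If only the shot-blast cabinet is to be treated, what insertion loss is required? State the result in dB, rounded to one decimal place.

6.3 dB

Everything except the shot-blast cabinet sums to 10^(95/10) = 3.162e+09 in linear terms, 95.00 dB.
To meet 97 dB overall, the treated shot-blast cabinet may contribute at most 10^(97/10) − 3.162e+09 = 1.850e+09, i.e. 92.67 dB.
So the shot-blast cabinet must be reduced from 99 to 92.67 dB: IL = 6.33 dB.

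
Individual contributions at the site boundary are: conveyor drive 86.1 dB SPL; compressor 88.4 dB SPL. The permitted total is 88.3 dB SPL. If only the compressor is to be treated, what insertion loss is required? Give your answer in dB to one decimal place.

4.1 dB

Everything except the compressor sums to 10^(86.1/10) = 4.074e+08 in linear terms, 86.10 dB SPL.
The limit corresponds to 10^(88.3/10) = 6.761e+08; subtracting the fixed part leaves 2.687e+08 for the compressor, i.e. 84.29 dB SPL.
So the compressor must be reduced from 88.4 to 84.29 dB SPL: IL = 4.11 dB.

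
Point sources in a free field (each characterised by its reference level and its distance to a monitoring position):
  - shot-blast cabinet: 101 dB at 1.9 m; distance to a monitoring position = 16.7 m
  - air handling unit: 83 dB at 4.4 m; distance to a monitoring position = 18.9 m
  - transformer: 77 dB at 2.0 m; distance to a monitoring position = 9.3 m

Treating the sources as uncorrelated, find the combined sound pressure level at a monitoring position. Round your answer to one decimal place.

82.5 dB

Apply inverse-square spreading to bring every level to the receiver, then sum 10^(L/10).
shot-blast cabinet: 101 − 20·log₁₀(16.7/1.9) = 101 − 18.88 = 82.12 dB.
air handling unit: 83 − 20·log₁₀(18.9/4.4) = 83 − 12.66 = 70.34 dB.
transformer: 77 − 20·log₁₀(9.3/2.0) = 77 − 13.35 = 63.65 dB.
Σ 10^(L/10) = 1.761e+08 → L_total = 10·log₁₀(1.761e+08) = 82.46 dB.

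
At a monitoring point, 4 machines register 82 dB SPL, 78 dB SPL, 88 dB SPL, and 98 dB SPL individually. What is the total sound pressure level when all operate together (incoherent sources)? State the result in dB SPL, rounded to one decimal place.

Incoherent sources combine by intensity addition: L_total = 10·log₁₀(Σ 10^(L_i/10)).
Σ 10^(L/10) = 10^(82/10) + 10^(78/10) + 10^(88/10) + 10^(98/10) = 7.162e+09.
L_total = 10·log₁₀(7.162e+09) = 98.55 dB SPL.

98.6 dB SPL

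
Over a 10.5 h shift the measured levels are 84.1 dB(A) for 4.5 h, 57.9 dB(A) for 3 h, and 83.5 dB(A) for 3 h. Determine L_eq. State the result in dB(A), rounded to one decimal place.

82.4 dB(A)

L_eq = 10·log₁₀[(1/T)·Σ tᵢ·10^(Lᵢ/10)] with T = 10.5 h.
Σ tᵢ·10^(Lᵢ/10) = 4.5·10^(84.1/10) + 3·10^(57.9/10) + 3·10^(83.5/10) = 1.830e+09.
L_eq = 10·log₁₀(1.830e+09/10.5) = 82.41 dB(A).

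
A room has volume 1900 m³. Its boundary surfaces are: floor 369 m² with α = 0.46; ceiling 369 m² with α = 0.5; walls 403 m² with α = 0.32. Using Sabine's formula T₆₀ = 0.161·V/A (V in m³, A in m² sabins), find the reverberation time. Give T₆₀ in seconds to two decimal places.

0.63 s

Total absorption A = 369·0.46 + 369·0.5 + 403·0.32 = 483.20 m² sabins.
T₆₀ = 0.161 × 1900 / 483.20 = 0.633 s.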